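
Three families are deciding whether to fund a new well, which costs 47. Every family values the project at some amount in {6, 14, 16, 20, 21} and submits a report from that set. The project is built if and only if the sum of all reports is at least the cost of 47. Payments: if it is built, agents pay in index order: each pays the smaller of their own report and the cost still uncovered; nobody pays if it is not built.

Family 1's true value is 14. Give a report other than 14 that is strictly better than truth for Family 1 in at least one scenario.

6

Suppose Family 2 reports 20 and Family 3 reports 21.
Report 14: project built, pays 14, utility 14 - 14 = 0.
Report 6: project built, pays 6, utility 14 - 6 = 8.
So reporting 6 beats truth here (8 > 0).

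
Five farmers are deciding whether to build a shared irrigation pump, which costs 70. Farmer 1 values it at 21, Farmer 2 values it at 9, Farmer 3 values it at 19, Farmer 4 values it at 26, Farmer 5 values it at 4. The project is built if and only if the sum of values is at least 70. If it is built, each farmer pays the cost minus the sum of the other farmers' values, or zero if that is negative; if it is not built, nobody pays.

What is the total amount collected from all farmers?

39

Total value 79 ≥ cost 70, so it is built.
Farmer 1: others sum to 58; max(0, 70 - 58) = 12.
Farmer 2: others sum to 70; max(0, 70 - 70) = 0.
Farmer 3: others sum to 60; max(0, 70 - 60) = 10.
Farmer 4: others sum to 53; max(0, 70 - 53) = 17.
Farmer 5: others sum to 75; max(0, 70 - 75) = 0.
Total collected = 12 + 0 + 10 + 17 + 0 = 39.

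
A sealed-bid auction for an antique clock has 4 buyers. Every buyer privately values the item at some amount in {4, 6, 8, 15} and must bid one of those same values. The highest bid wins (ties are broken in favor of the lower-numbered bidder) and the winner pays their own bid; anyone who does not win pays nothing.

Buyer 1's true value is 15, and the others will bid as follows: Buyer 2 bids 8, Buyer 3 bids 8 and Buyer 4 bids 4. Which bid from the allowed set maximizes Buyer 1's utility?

8

Bid 4: loses, pays 0, utility 0.
Bid 6: loses, pays 0, utility 0.
Bid 8: wins, pays 8, utility 15 - 8 = 7.
Bid 15: wins, pays 15, utility 15 - 15 = 0.
The best choice is 8 with utility 7.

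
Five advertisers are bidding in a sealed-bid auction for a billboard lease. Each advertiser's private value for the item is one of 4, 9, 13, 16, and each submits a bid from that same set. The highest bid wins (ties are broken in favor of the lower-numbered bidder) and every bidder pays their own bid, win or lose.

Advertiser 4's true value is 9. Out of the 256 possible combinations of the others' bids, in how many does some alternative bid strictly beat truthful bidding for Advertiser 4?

Others bid (4, 4, 4, 13): truth gives -9; bid 4 gives -4 > -9. Violating.
Others bid (4, 4, 4, 16): truth gives -9; bid 4 gives -4 > -9. Violating.
Others bid (4, 4, 9, 4): truth gives -9; bid 4 gives -4 > -9. Violating.
Others bid (4, 4, 9, 9): truth gives -9; bid 4 gives -4 > -9. Violating.
Others bid (4, 4, 4, 4): truth gives 0; no alternative beats it.
Others bid (4, 4, 4, 9): truth gives 0; no alternative beats it.
(Checking all 256 profiles: 254 have a profitable deviation, 2 do not.)

254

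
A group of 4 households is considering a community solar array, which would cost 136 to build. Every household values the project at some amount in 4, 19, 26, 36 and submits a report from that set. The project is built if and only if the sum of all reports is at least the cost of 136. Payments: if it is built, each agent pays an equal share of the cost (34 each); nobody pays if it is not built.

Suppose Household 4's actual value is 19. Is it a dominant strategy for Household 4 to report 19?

Check each profile of the others' reports and compare truth against every alternative report.
Others report (4, 4, 4): truth gives 0, best alternative gives 0.
Others report (4, 4, 19): truth gives 0, best alternative gives 0.
Others report (4, 4, 26): truth gives 0, best alternative gives 0.
Others report (4, 4, 36): truth gives 0, best alternative gives 0.
Others report (4, 19, 4): truth gives 0, best alternative gives 0.
Others report (4, 19, 19): truth gives 0, best alternative gives 0.
(Remaining 58 profiles checked similarly; truth is weakly best in each.)
In every case the truthful report is at least as good as any alternative, so it is a dominant strategy.

Yes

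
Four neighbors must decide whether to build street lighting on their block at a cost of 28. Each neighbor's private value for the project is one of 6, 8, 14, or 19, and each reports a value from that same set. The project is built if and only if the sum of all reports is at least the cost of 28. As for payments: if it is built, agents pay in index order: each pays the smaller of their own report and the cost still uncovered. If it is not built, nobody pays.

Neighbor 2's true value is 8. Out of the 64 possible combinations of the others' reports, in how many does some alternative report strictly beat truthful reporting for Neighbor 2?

Others report (6, 6, 14): truth gives 0; report 6 gives 2 > 0. Violating.
Others report (6, 6, 19): truth gives 0; report 6 gives 2 > 0. Violating.
Others report (6, 8, 8): truth gives 0; report 6 gives 2 > 0. Violating.
Others report (6, 8, 14): truth gives 0; report 6 gives 2 > 0. Violating.
Others report (6, 6, 6): truth gives 0; no alternative beats it.
Others report (6, 6, 8): truth gives 0; no alternative beats it.
(Checking all 64 profiles: 60 have a profitable deviation, 4 do not.)

60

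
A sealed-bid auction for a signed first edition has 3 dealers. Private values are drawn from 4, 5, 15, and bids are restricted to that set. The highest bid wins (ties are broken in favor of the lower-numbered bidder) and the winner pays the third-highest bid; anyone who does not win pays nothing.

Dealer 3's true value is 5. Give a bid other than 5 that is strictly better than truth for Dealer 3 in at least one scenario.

15

Suppose Dealer 1 bids 4 and Dealer 2 bids 5.
Bid 5: loses, pays 0, utility 0.
Bid 15: wins, pays 4, utility 5 - 4 = 1.
So bidding 15 beats truth here (1 > 0).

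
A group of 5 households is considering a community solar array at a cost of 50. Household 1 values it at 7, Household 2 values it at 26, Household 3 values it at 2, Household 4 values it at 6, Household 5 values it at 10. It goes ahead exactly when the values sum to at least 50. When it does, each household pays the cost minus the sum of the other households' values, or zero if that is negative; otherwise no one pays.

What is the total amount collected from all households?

46

Total value 51 ≥ cost 50, so it is built.
Household 1: others sum to 44; max(0, 50 - 44) = 6.
Household 2: others sum to 25; max(0, 50 - 25) = 25.
Household 3: others sum to 49; max(0, 50 - 49) = 1.
Household 4: others sum to 45; max(0, 50 - 45) = 5.
Household 5: others sum to 41; max(0, 50 - 41) = 9.
Total collected = 6 + 25 + 1 + 5 + 9 = 46.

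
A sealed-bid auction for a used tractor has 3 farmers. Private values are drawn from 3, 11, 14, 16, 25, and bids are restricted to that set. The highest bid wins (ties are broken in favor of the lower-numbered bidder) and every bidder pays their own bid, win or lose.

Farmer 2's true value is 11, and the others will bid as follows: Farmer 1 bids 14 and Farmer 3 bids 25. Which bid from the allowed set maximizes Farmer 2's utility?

Bid 3: loses but pays 3, utility -3.
Bid 11: loses but pays 11, utility -11.
Bid 14: loses but pays 14, utility -14.
Bid 16: loses but pays 16, utility -16.
Bid 25: wins, pays 25, utility 11 - 25 = -14.
The best choice is 3 with utility -3.

3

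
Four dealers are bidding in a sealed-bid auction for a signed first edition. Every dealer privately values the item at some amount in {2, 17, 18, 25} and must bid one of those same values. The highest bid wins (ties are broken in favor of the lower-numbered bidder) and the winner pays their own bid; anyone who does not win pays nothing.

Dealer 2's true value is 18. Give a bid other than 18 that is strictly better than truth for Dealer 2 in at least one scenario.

17

Suppose Dealer 1 bids 2, Dealer 3 bids 2 and Dealer 4 bids 2.
Bid 18: wins, pays 18, utility 18 - 18 = 0.
Bid 17: wins, pays 17, utility 18 - 17 = 1.
So bidding 17 beats truth here (1 > 0).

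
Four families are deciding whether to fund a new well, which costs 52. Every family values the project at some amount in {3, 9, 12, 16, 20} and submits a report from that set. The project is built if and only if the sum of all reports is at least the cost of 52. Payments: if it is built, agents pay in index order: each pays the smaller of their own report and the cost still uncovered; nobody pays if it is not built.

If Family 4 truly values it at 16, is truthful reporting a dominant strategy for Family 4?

Check each profile of the others' reports and compare truth against every alternative report.
Others report (12, 20, 20): truth gives 16, best alternative gives 16.
Others report (16, 16, 20): truth gives 16, best alternative gives 16.
Others report (16, 20, 16): truth gives 16, best alternative gives 16.
Others report (16, 20, 20): truth gives 16, best alternative gives 16.
Others report (20, 12, 20): truth gives 16, best alternative gives 16.
Others report (20, 16, 16): truth gives 16, best alternative gives 16.
(Remaining 119 profiles checked similarly; truth is weakly best in each.)
In every case the truthful report is at least as good as any alternative, so it is a dominant strategy.

Yes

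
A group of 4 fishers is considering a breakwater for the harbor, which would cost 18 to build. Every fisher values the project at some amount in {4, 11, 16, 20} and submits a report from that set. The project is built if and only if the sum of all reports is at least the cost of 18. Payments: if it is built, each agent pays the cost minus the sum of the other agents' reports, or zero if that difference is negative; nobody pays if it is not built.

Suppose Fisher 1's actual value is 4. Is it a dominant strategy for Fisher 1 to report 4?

Check each profile of the others' reports and compare truth against every alternative report.
Others report (4, 4, 4): truth gives 0, best alternative gives -2.
Others report (4, 4, 11): truth gives 4, best alternative gives 4.
Others report (4, 4, 16): truth gives 4, best alternative gives 4.
Others report (4, 4, 20): truth gives 4, best alternative gives 4.
Others report (4, 11, 4): truth gives 4, best alternative gives 4.
Others report (4, 11, 11): truth gives 4, best alternative gives 4.
(Remaining 58 profiles checked similarly; truth is weakly best in each.)
In every case the truthful report is at least as good as any alternative, so it is a dominant strategy.

Yes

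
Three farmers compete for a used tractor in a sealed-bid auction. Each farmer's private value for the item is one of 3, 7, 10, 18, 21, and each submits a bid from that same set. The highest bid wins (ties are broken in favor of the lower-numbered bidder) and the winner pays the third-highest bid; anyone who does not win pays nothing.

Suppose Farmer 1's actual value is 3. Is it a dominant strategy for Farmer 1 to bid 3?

Yes

Check each profile of the others' bids and compare truth against every alternative bid.
Others bid (7, 7): truth gives 0, best alternative gives -4.
Others bid (3, 3): truth gives 0, best alternative gives 0.
Others bid (3, 7): truth gives 0, best alternative gives 0.
Others bid (3, 10): truth gives 0, best alternative gives 0.
Others bid (3, 18): truth gives 0, best alternative gives 0.
Others bid (3, 21): truth gives 0, best alternative gives 0.
(Remaining 19 profiles checked similarly; truth is weakly best in each.)
In every case the truthful bid is at least as good as any alternative, so it is a dominant strategy.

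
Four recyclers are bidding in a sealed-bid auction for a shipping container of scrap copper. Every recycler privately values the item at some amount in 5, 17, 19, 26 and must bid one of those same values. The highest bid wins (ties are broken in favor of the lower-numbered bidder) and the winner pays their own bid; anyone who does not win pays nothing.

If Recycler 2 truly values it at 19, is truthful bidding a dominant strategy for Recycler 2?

Consider the case where Recycler 1 bids 5, Recycler 3 bids 5 and Recycler 4 bids 5.
Truthful bid 19: wins, pays 19, utility 19 - 19 = 0.
Bid 17 instead: wins, pays 17, utility 19 - 17 = 2.
Since 2 > 0, bidding 17 is strictly better here, so truthful bidding is not dominant.

No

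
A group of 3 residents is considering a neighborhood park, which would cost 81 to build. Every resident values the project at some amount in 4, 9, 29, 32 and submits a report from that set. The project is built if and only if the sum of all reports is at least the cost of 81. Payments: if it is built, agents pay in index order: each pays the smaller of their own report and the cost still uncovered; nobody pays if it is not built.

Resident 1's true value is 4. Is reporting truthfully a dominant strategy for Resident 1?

Yes

Check each profile of the others' reports and compare truth against every alternative report.
Others report (4, 4): truth gives 0, best alternative gives 0.
Others report (4, 9): truth gives 0, best alternative gives 0.
Others report (4, 29): truth gives 0, best alternative gives 0.
Others report (4, 32): truth gives 0, best alternative gives 0.
Others report (9, 4): truth gives 0, best alternative gives 0.
Others report (9, 9): truth gives 0, best alternative gives 0.
(Remaining 10 profiles checked similarly; truth is weakly best in each.)
In every case the truthful report is at least as good as any alternative, so it is a dominant strategy.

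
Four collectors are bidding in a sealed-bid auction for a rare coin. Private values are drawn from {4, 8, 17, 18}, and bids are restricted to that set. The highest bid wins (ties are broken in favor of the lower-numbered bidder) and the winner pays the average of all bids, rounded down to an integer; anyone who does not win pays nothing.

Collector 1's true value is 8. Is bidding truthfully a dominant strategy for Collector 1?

No

Consider the case where Collector 2 bids 4, Collector 3 bids 4 and Collector 4 bids 4.
Truthful bid 8: wins, pays 5, utility 8 - 5 = 3.
Bid 4 instead: wins, pays 4, utility 8 - 4 = 4.
Since 4 > 3, bidding 4 is strictly better here, so truthful bidding is not dominant.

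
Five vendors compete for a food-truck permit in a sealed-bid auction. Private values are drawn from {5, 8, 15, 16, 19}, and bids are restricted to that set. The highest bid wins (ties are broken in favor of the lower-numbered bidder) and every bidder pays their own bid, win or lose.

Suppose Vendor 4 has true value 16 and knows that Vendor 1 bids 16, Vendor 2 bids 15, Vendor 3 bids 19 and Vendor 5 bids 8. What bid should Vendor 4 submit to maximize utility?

Bid 5: loses but pays 5, utility -5.
Bid 8: loses but pays 8, utility -8.
Bid 15: loses but pays 15, utility -15.
Bid 16: loses but pays 16, utility -16.
Bid 19: loses but pays 19, utility -19.
The best choice is 5 with utility -5.

5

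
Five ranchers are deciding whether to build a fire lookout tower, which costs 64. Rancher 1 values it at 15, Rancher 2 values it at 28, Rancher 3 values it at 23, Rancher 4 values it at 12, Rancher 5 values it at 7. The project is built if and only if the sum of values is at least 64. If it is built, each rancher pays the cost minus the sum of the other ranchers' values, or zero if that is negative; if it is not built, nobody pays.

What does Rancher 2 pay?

7

Total value 85 ≥ cost 64, so the project is built.
The other ranchers' values sum to 57.
Cost minus that sum is 64 - 57 = 7.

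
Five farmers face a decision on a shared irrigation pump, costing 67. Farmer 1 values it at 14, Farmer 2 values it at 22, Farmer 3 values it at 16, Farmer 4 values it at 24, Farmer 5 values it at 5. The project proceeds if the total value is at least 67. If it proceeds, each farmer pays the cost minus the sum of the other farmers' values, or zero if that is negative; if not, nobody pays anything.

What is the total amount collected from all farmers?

Total value 81 ≥ cost 67, so it is built.
Farmer 1: others sum to 67; max(0, 67 - 67) = 0.
Farmer 2: others sum to 59; max(0, 67 - 59) = 8.
Farmer 3: others sum to 65; max(0, 67 - 65) = 2.
Farmer 4: others sum to 57; max(0, 67 - 57) = 10.
Farmer 5: others sum to 76; max(0, 67 - 76) = 0.
Total collected = 0 + 8 + 2 + 10 + 0 = 20.

20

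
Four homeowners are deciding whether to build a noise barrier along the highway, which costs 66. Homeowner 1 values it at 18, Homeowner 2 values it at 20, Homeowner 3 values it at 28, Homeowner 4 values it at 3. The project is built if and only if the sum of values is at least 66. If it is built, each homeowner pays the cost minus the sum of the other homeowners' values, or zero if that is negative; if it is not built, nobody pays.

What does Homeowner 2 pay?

17

Total value 69 ≥ cost 66, so the project is built.
The other homeowners' values sum to 49.
Cost minus that sum is 66 - 49 = 17.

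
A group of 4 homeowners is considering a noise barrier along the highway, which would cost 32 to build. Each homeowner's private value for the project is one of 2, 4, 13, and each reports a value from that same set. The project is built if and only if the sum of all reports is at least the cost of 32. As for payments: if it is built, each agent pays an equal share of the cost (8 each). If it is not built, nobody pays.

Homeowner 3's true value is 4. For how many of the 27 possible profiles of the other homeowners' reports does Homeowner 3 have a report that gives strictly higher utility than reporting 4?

3

Others report (2, 13, 13): truth gives -4; report 2 gives 0 > -4. Violating.
Others report (13, 2, 13): truth gives -4; report 2 gives 0 > -4. Violating.
Others report (13, 13, 2): truth gives -4; report 2 gives 0 > -4. Violating.
Others report (2, 2, 2): truth gives 0; no alternative beats it.
Others report (2, 2, 4): truth gives 0; no alternative beats it.
(Checking all 27 profiles: 3 have a profitable deviation, 24 do not.)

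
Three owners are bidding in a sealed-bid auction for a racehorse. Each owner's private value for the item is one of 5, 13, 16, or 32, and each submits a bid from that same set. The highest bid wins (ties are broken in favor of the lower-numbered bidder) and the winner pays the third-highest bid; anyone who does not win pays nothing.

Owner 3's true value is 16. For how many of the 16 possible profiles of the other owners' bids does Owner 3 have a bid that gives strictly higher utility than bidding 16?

4

Others bid (5, 16): truth gives 0; bid 32 gives 11 > 0. Violating.
Others bid (13, 16): truth gives 0; bid 32 gives 3 > 0. Violating.
Others bid (16, 5): truth gives 0; bid 32 gives 11 > 0. Violating.
Others bid (16, 13): truth gives 0; bid 32 gives 3 > 0. Violating.
Others bid (5, 5): truth gives 11; no alternative beats it.
Others bid (5, 13): truth gives 11; no alternative beats it.
(Checking all 16 profiles: 4 have a profitable deviation, 12 do not.)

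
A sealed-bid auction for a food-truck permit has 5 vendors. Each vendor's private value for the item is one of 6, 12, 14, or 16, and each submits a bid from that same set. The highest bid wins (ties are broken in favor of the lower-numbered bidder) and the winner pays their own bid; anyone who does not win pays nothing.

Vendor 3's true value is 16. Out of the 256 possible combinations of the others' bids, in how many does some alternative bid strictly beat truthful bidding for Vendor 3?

Others bid (6, 6, 6, 6): truth gives 0; bid 12 gives 4 > 0. Violating.
Others bid (6, 6, 6, 12): truth gives 0; bid 12 gives 4 > 0. Violating.
Others bid (6, 6, 6, 14): truth gives 0; bid 14 gives 2 > 0. Violating.
Others bid (6, 6, 12, 6): truth gives 0; bid 12 gives 4 > 0. Violating.
Others bid (6, 6, 6, 16): truth gives 0; no alternative beats it.
Others bid (6, 6, 12, 16): truth gives 0; no alternative beats it.
(Checking all 256 profiles: 36 have a profitable deviation, 220 do not.)

36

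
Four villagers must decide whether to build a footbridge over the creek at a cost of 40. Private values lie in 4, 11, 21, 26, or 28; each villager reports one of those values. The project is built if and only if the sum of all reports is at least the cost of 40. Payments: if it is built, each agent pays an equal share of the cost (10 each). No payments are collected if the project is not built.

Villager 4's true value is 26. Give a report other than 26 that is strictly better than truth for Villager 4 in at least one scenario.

Suppose Villager 1 reports 4, Villager 2 reports 4 and Villager 3 reports 4.
Report 26: project not built, utility 0.
Report 28: project built, pays 10, utility 26 - 10 = 16.
So reporting 28 beats truth here (16 > 0).

28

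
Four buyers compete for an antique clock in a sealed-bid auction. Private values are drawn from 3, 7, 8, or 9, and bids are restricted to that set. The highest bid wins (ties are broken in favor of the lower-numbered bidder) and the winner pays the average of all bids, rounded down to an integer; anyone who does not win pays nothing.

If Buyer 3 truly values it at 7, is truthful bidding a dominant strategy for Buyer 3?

No

Consider the case where Buyer 1 bids 3, Buyer 2 bids 3 and Buyer 4 bids 8.
Truthful bid 7: loses, pays 0, utility 0.
Bid 8 instead: wins, pays 5, utility 7 - 5 = 2.
Since 2 > 0, bidding 8 is strictly better here, so truthful bidding is not dominant.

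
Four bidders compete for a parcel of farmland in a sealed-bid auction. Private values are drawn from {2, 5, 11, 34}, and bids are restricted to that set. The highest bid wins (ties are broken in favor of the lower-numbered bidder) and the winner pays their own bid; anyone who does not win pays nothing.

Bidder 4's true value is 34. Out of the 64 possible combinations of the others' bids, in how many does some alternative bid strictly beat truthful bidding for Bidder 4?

8

Others bid (2, 2, 2): truth gives 0; bid 5 gives 29 > 0. Violating.
Others bid (2, 2, 5): truth gives 0; bid 11 gives 23 > 0. Violating.
Others bid (2, 5, 2): truth gives 0; bid 11 gives 23 > 0. Violating.
Others bid (2, 5, 5): truth gives 0; bid 11 gives 23 > 0. Violating.
Others bid (2, 2, 11): truth gives 0; no alternative beats it.
Others bid (2, 2, 34): truth gives 0; no alternative beats it.
(Checking all 64 profiles: 8 have a profitable deviation, 56 do not.)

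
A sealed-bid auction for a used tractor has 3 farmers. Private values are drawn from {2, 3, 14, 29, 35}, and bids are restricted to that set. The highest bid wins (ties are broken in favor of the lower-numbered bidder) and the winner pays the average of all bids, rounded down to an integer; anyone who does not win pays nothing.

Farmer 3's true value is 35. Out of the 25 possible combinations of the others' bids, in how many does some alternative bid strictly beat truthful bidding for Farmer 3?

Others bid (2, 2): truth gives 22; bid 3 gives 33 > 22. Violating.
Others bid (2, 3): truth gives 22; bid 14 gives 29 > 22. Violating.
Others bid (2, 14): truth gives 18; bid 29 gives 20 > 18. Violating.
Others bid (3, 2): truth gives 22; bid 14 gives 29 > 22. Violating.
Others bid (2, 29): truth gives 13; no alternative beats it.
Others bid (2, 35): truth gives 0; no alternative beats it.
(Checking all 25 profiles: 9 have a profitable deviation, 16 do not.)

9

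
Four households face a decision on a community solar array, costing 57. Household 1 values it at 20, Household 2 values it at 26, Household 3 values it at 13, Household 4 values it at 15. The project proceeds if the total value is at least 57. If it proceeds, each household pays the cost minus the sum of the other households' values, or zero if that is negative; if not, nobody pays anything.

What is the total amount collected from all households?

12

Total value 74 ≥ cost 57, so it is built.
Household 1: others sum to 54; max(0, 57 - 54) = 3.
Household 2: others sum to 48; max(0, 57 - 48) = 9.
Household 3: others sum to 61; max(0, 57 - 61) = 0.
Household 4: others sum to 59; max(0, 57 - 59) = 0.
Total collected = 3 + 9 + 0 + 0 = 12.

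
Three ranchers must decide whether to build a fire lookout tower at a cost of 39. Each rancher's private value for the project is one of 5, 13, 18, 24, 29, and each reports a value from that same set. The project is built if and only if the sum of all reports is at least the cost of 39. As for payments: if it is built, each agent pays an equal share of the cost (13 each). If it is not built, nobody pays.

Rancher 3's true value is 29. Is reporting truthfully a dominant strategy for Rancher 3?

Yes

Check each profile of the others' reports and compare truth against every alternative report.
Others report (5, 5): truth gives 16, best alternative gives 0.
Others report (5, 13): truth gives 16, best alternative gives 16.
Others report (5, 18): truth gives 16, best alternative gives 16.
Others report (5, 24): truth gives 16, best alternative gives 16.
Others report (5, 29): truth gives 16, best alternative gives 16.
Others report (13, 5): truth gives 16, best alternative gives 16.
(Remaining 19 profiles checked similarly; truth is weakly best in each.)
In every case the truthful report is at least as good as any alternative, so it is a dominant strategy.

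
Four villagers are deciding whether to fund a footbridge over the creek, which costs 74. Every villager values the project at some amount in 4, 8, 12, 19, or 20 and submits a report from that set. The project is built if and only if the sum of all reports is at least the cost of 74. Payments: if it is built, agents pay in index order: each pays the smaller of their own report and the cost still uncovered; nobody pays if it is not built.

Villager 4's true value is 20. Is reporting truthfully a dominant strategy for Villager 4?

Check each profile of the others' reports and compare truth against every alternative report.
Others report (20, 20, 20): truth gives 6, best alternative gives 6.
Others report (19, 20, 20): truth gives 5, best alternative gives 5.
Others report (20, 19, 20): truth gives 5, best alternative gives 5.
Others report (20, 20, 19): truth gives 5, best alternative gives 5.
Others report (19, 19, 20): truth gives 4, best alternative gives 4.
Others report (19, 20, 19): truth gives 4, best alternative gives 4.
(Remaining 119 profiles checked similarly; truth is weakly best in each.)
In every case the truthful report is at least as good as any alternative, so it is a dominant strategy.

Yes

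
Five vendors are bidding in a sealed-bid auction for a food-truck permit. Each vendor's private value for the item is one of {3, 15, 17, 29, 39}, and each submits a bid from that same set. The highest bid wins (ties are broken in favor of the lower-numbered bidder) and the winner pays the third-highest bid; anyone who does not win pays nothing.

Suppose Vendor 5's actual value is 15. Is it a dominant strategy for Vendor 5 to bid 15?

Consider the case where Vendor 1 bids 3, Vendor 2 bids 3, Vendor 3 bids 3 and Vendor 4 bids 15.
Truthful bid 15: loses, pays 0, utility 0.
Bid 17 instead: wins, pays 3, utility 15 - 3 = 12.
Since 12 > 0, bidding 17 is strictly better here, so truthful bidding is not dominant.

No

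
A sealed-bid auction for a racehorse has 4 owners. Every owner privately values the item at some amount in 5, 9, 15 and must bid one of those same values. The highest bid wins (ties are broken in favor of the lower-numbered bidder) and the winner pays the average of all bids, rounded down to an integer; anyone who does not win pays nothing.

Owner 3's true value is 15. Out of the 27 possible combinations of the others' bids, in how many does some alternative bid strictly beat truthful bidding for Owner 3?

Others bid (5, 5, 5): truth gives 8; bid 9 gives 9 > 8. Violating.
Others bid (5, 5, 9): truth gives 7; bid 9 gives 8 > 7. Violating.
Others bid (5, 5, 15): truth gives 5; no alternative beats it.
Others bid (5, 9, 5): truth gives 7; no alternative beats it.
(Checking all 27 profiles: 2 have a profitable deviation, 25 do not.)

2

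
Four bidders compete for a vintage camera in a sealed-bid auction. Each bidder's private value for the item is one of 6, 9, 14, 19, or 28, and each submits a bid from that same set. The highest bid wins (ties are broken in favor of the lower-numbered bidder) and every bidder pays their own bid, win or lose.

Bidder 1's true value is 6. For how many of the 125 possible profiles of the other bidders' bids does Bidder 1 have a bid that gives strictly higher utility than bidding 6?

7

Others bid (6, 6, 9): truth gives -6; bid 9 gives -3 > -6. Violating.
Others bid (6, 9, 6): truth gives -6; bid 9 gives -3 > -6. Violating.
Others bid (6, 9, 9): truth gives -6; bid 9 gives -3 > -6. Violating.
Others bid (9, 6, 6): truth gives -6; bid 9 gives -3 > -6. Violating.
Others bid (6, 6, 6): truth gives 0; no alternative beats it.
Others bid (6, 6, 14): truth gives -6; no alternative beats it.
(Checking all 125 profiles: 7 have a profitable deviation, 118 do not.)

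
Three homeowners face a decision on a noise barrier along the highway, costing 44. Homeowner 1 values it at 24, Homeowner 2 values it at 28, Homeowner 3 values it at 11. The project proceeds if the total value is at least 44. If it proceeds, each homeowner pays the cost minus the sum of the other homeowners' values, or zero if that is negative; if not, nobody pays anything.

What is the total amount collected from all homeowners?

14

Total value 63 ≥ cost 44, so it is built.
Homeowner 1: others sum to 39; max(0, 44 - 39) = 5.
Homeowner 2: others sum to 35; max(0, 44 - 35) = 9.
Homeowner 3: others sum to 52; max(0, 44 - 52) = 0.
Total collected = 5 + 9 + 0 = 14.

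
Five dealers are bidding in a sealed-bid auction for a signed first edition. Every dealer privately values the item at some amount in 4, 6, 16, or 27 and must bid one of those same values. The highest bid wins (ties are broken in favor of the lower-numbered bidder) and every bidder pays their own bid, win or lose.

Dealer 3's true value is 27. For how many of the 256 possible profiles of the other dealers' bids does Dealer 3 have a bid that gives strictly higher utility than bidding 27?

Others bid (4, 4, 4, 4): truth gives 0; bid 6 gives 21 > 0. Violating.
Others bid (4, 4, 4, 6): truth gives 0; bid 6 gives 21 > 0. Violating.
Others bid (4, 4, 4, 16): truth gives 0; bid 16 gives 11 > 0. Violating.
Others bid (4, 4, 6, 4): truth gives 0; bid 6 gives 21 > 0. Violating.
Others bid (4, 4, 4, 27): truth gives 0; no alternative beats it.
Others bid (4, 4, 6, 27): truth gives 0; no alternative beats it.
(Checking all 256 profiles: 148 have a profitable deviation, 108 do not.)

148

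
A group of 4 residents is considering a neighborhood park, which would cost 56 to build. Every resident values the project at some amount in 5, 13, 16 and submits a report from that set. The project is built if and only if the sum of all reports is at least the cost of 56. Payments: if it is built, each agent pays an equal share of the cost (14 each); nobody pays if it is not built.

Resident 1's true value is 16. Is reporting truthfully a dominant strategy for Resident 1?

Yes

Check each profile of the others' reports and compare truth against every alternative report.
Others report (13, 13, 16): truth gives 2, best alternative gives 0.
Others report (13, 16, 13): truth gives 2, best alternative gives 0.
Others report (16, 13, 13): truth gives 2, best alternative gives 0.
Others report (13, 16, 16): truth gives 2, best alternative gives 2.
Others report (16, 13, 16): truth gives 2, best alternative gives 2.
Others report (16, 16, 13): truth gives 2, best alternative gives 2.
(Remaining 21 profiles checked similarly; truth is weakly best in each.)
In every case the truthful report is at least as good as any alternative, so it is a dominant strategy.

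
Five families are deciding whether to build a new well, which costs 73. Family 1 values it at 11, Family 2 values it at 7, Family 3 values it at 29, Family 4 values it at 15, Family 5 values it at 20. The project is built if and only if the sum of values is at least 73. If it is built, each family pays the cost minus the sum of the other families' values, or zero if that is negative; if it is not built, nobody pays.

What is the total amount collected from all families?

39

Total value 82 ≥ cost 73, so it is built.
Family 1: others sum to 71; max(0, 73 - 71) = 2.
Family 2: others sum to 75; max(0, 73 - 75) = 0.
Family 3: others sum to 53; max(0, 73 - 53) = 20.
Family 4: others sum to 67; max(0, 73 - 67) = 6.
Family 5: others sum to 62; max(0, 73 - 62) = 11.
Total collected = 2 + 0 + 20 + 6 + 11 = 39.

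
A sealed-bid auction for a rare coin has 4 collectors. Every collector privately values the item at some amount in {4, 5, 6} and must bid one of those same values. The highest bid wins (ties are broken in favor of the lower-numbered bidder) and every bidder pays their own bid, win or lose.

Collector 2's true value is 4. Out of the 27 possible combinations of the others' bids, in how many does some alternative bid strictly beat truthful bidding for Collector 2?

Others bid (4, 4, 4): truth gives -4; bid 5 gives -1 > -4. Violating.
Others bid (4, 4, 5): truth gives -4; bid 5 gives -1 > -4. Violating.
Others bid (4, 4, 6): truth gives -4; bid 6 gives -2 > -4. Violating.
Others bid (4, 5, 4): truth gives -4; bid 5 gives -1 > -4. Violating.
Others bid (6, 4, 4): truth gives -4; no alternative beats it.
Others bid (6, 4, 5): truth gives -4; no alternative beats it.
(Checking all 27 profiles: 18 have a profitable deviation, 9 do not.)

18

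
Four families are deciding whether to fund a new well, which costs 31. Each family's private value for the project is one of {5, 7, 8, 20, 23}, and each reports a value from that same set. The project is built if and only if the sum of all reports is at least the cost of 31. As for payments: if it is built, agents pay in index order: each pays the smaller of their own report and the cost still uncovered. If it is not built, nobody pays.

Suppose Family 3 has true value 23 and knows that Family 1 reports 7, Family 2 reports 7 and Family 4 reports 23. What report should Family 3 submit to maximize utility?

5

Report 5: project built, pays 5, utility 23 - 5 = 18.
Report 7: project built, pays 7, utility 23 - 7 = 16.
Report 8: project built, pays 8, utility 23 - 8 = 15.
Report 20: project built, pays 17, utility 23 - 17 = 6.
Report 23: project built, pays 17, utility 23 - 17 = 6.
The best choice is 5 with utility 18.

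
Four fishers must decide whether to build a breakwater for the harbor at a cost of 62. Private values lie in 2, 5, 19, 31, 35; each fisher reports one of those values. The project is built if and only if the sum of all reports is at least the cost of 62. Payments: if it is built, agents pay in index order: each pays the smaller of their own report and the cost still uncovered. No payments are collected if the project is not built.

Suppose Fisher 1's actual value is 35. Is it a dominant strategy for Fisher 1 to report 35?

Consider the case where Fisher 2 reports 2, Fisher 3 reports 2 and Fisher 4 reports 31.
Truthful report 35: project built, pays 35, utility 35 - 35 = 0.
Report 31 instead: project built, pays 31, utility 35 - 31 = 4.
Since 4 > 0, reporting 31 is strictly better here, so truthful reporting is not dominant.

No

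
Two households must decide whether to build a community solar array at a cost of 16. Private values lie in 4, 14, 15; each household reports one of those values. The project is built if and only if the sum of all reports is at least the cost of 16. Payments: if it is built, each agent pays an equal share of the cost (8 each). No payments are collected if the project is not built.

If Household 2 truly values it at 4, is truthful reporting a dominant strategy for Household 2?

Check each profile of the others' reports and compare truth against every alternative report.
Others report (4): truth gives 0, best alternative gives -4.
Others report (14): truth gives -4, best alternative gives -4.
Others report (15): truth gives -4, best alternative gives -4.
In every case the truthful report is at least as good as any alternative, so it is a dominant strategy.

Yes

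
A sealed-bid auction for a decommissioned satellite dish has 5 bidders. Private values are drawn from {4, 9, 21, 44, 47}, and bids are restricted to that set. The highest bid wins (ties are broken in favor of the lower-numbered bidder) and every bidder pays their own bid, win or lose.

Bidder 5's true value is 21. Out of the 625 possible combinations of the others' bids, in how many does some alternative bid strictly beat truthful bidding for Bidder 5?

610

Others bid (4, 4, 4, 4): truth gives 0; bid 9 gives 12 > 0. Violating.
Others bid (4, 4, 4, 21): truth gives -21; bid 4 gives -4 > -21. Violating.
Others bid (4, 4, 4, 44): truth gives -21; bid 4 gives -4 > -21. Violating.
Others bid (4, 4, 4, 47): truth gives -21; bid 4 gives -4 > -21. Violating.
Others bid (4, 4, 4, 9): truth gives 0; no alternative beats it.
Others bid (4, 4, 9, 4): truth gives 0; no alternative beats it.
(Checking all 625 profiles: 610 have a profitable deviation, 15 do not.)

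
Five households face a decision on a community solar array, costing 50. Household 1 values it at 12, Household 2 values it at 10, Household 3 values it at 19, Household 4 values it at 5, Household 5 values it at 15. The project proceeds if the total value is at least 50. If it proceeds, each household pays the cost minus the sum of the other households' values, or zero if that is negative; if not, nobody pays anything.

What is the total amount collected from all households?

Total value 61 ≥ cost 50, so it is built.
Household 1: others sum to 49; max(0, 50 - 49) = 1.
Household 2: others sum to 51; max(0, 50 - 51) = 0.
Household 3: others sum to 42; max(0, 50 - 42) = 8.
Household 4: others sum to 56; max(0, 50 - 56) = 0.
Household 5: others sum to 46; max(0, 50 - 46) = 4.
Total collected = 1 + 0 + 8 + 0 + 4 = 13.

13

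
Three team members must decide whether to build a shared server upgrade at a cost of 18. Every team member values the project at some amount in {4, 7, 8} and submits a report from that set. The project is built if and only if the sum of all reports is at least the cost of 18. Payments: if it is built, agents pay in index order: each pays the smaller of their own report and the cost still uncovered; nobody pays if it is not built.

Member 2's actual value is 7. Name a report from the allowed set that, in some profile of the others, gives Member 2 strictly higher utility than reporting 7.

Suppose Member 1 reports 7 and Member 3 reports 7.
Report 7: project built, pays 7, utility 7 - 7 = 0.
Report 4: project built, pays 4, utility 7 - 4 = 3.
So reporting 4 beats truth here (3 > 0).

4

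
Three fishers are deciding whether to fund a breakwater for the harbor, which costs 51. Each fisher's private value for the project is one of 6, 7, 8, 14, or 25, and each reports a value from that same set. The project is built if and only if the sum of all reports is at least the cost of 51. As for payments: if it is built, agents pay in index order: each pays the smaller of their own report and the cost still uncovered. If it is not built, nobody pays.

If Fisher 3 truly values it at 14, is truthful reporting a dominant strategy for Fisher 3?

Yes

Check each profile of the others' reports and compare truth against every alternative report.
Others report (25, 25): truth gives 13, best alternative gives 13.
Others report (14, 25): truth gives 2, best alternative gives 2.
Others report (25, 14): truth gives 2, best alternative gives 2.
Others report (6, 6): truth gives 0, best alternative gives 0.
Others report (6, 7): truth gives 0, best alternative gives 0.
Others report (6, 8): truth gives 0, best alternative gives 0.
(Remaining 19 profiles checked similarly; truth is weakly best in each.)
In every case the truthful report is at least as good as any alternative, so it is a dominant strategy.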